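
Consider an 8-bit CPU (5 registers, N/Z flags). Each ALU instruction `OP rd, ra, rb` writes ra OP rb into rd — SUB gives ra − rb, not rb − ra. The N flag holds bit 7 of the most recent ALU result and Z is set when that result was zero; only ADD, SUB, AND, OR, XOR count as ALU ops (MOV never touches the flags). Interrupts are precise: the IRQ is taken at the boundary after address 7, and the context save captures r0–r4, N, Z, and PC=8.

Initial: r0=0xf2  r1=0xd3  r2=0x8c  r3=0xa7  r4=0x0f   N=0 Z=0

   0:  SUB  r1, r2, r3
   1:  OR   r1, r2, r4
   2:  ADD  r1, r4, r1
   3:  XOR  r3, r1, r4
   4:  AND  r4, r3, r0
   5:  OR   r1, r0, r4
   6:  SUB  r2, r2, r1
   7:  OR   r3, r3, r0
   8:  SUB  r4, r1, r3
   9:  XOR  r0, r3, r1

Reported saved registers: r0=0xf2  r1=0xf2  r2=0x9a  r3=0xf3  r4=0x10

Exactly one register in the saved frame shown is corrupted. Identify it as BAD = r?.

after  0: r0=0xf2 r1=0xe5 r2=0x8c r3=0xa7 r4=0x0f  N=1 Z=0
after  1: r0=0xf2 r1=0x8f r2=0x8c r3=0xa7 r4=0x0f  N=1 Z=0
after  2: r0=0xf2 r1=0x9e r2=0x8c r3=0xa7 r4=0x0f  N=1 Z=0
after  3: r0=0xf2 r1=0x9e r2=0x8c r3=0x91 r4=0x0f  N=1 Z=0
after  4: r0=0xf2 r1=0x9e r2=0x8c r3=0x91 r4=0x90  N=1 Z=0
after  5: r0=0xf2 r1=0xf2 r2=0x8c r3=0x91 r4=0x90  N=1 Z=0
after  6: r0=0xf2 r1=0xf2 r2=0x9a r3=0x91 r4=0x90  N=1 Z=0
after  7: r0=0xf2 r1=0xf2 r2=0x9a r3=0xf3 r4=0x90  N=1 Z=0
-- IRQ taken; context saved, return-PC = 8 --
mismatch: r4: reported 0x10 vs actual 0x90

BAD = r4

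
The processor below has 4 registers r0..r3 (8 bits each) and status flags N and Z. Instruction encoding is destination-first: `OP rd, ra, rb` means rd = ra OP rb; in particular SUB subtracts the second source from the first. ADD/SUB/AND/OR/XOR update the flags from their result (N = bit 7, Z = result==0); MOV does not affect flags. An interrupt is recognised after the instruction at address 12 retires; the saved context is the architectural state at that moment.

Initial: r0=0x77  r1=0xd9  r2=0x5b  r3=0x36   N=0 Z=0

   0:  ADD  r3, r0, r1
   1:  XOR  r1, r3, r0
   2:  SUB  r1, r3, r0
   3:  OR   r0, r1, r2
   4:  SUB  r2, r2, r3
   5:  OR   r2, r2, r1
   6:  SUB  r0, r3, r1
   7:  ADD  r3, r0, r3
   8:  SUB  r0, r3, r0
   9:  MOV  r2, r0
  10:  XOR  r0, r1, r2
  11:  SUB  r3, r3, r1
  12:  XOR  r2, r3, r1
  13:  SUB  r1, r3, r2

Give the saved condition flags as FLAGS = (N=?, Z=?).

FLAGS = (N=0, Z=0)

after  0: r0=0x77 r1=0xd9 r2=0x5b r3=0x50  N=0 Z=0
after  1: r0=0x77 r1=0x27 r2=0x5b r3=0x50  N=0 Z=0
after  2: r0=0x77 r1=0xd9 r2=0x5b r3=0x50  N=1 Z=0
after  3: r0=0xdb r1=0xd9 r2=0x5b r3=0x50  N=1 Z=0
after  4: r0=0xdb r1=0xd9 r2=0x0b r3=0x50  N=0 Z=0
after  5: r0=0xdb r1=0xd9 r2=0xdb r3=0x50  N=1 Z=0
after  6: r0=0x77 r1=0xd9 r2=0xdb r3=0x50  N=0 Z=0
after  7: r0=0x77 r1=0xd9 r2=0xdb r3=0xc7  N=1 Z=0
after  8: r0=0x50 r1=0xd9 r2=0xdb r3=0xc7  N=0 Z=0
after  9: r0=0x50 r1=0xd9 r2=0x50 r3=0xc7  N=0 Z=0
after 10: r0=0x89 r1=0xd9 r2=0x50 r3=0xc7  N=1 Z=0
after 11: r0=0x89 r1=0xd9 r2=0x50 r3=0xee  N=1 Z=0
after 12: r0=0x89 r1=0xd9 r2=0x37 r3=0xee  N=0 Z=0
-- IRQ taken; context saved, return-PC = 13 --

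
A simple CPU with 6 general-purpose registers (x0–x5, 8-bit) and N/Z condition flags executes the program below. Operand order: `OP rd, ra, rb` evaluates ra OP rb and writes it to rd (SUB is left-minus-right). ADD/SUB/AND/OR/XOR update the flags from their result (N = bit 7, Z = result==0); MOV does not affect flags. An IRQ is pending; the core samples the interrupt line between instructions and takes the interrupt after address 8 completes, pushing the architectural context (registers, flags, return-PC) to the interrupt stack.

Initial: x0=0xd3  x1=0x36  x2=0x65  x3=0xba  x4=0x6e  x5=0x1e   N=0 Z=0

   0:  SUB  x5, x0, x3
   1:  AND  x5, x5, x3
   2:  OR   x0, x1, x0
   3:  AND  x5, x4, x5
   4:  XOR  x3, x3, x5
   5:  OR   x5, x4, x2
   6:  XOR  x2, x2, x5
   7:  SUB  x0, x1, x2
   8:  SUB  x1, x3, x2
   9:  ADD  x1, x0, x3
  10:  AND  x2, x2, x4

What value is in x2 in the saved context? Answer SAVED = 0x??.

SAVED = 0x0a

after  0: x0=0xd3 x1=0x36 x2=0x65 x3=0xba x4=0x6e x5=0x19  N=0 Z=0
after  1: x0=0xd3 x1=0x36 x2=0x65 x3=0xba x4=0x6e x5=0x18  N=0 Z=0
after  2: x0=0xf7 x1=0x36 x2=0x65 x3=0xba x4=0x6e x5=0x18  N=1 Z=0
after  3: x0=0xf7 x1=0x36 x2=0x65 x3=0xba x4=0x6e x5=0x08  N=0 Z=0
after  4: x0=0xf7 x1=0x36 x2=0x65 x3=0xb2 x4=0x6e x5=0x08  N=1 Z=0
after  5: x0=0xf7 x1=0x36 x2=0x65 x3=0xb2 x4=0x6e x5=0x6f  N=0 Z=0
after  6: x0=0xf7 x1=0x36 x2=0x0a x3=0xb2 x4=0x6e x5=0x6f  N=0 Z=0
after  7: x0=0x2c x1=0x36 x2=0x0a x3=0xb2 x4=0x6e x5=0x6f  N=0 Z=0
after  8: x0=0x2c x1=0xa8 x2=0x0a x3=0xb2 x4=0x6e x5=0x6f  N=1 Z=0
-- IRQ taken; context saved, return-PC = 9 --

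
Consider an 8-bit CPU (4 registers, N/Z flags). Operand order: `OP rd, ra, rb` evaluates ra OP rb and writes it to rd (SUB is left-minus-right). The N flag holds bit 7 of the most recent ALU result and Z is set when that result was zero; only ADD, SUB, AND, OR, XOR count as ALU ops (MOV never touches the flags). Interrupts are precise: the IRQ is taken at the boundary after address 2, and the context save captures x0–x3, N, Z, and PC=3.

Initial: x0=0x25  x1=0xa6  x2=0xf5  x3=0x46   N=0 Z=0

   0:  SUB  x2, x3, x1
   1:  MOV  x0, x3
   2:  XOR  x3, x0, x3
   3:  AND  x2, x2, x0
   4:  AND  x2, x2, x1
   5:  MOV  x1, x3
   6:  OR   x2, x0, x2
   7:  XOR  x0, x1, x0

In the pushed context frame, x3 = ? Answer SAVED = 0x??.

after  0: x0=0x25 x1=0xa6 x2=0xa0 x3=0x46  N=1 Z=0
after  1: x0=0x46 x1=0xa6 x2=0xa0 x3=0x46  N=1 Z=0
after  2: x0=0x46 x1=0xa6 x2=0xa0 x3=0x00  N=0 Z=1
-- IRQ taken; context saved, return-PC = 3 --

SAVED = 0x00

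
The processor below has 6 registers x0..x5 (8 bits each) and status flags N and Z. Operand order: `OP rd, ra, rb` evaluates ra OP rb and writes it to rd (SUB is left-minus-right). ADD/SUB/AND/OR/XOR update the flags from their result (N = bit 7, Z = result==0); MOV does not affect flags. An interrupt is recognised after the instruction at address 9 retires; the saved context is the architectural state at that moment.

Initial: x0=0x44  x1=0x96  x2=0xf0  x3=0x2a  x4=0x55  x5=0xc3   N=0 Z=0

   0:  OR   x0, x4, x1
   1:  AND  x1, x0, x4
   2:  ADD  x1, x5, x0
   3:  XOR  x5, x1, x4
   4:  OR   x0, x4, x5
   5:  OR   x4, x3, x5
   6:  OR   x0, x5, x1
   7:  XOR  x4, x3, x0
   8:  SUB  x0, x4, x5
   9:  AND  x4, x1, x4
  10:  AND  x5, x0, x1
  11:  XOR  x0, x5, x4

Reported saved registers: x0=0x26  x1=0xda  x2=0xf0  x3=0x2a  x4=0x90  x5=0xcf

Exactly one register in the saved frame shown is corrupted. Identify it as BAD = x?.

after  0: x0=0xd7 x1=0x96 x2=0xf0 x3=0x2a x4=0x55 x5=0xc3  N=1 Z=0
after  1: x0=0xd7 x1=0x55 x2=0xf0 x3=0x2a x4=0x55 x5=0xc3  N=0 Z=0
after  2: x0=0xd7 x1=0x9a x2=0xf0 x3=0x2a x4=0x55 x5=0xc3  N=1 Z=0
after  3: x0=0xd7 x1=0x9a x2=0xf0 x3=0x2a x4=0x55 x5=0xcf  N=1 Z=0
after  4: x0=0xdf x1=0x9a x2=0xf0 x3=0x2a x4=0x55 x5=0xcf  N=1 Z=0
after  5: x0=0xdf x1=0x9a x2=0xf0 x3=0x2a x4=0xef x5=0xcf  N=1 Z=0
after  6: x0=0xdf x1=0x9a x2=0xf0 x3=0x2a x4=0xef x5=0xcf  N=1 Z=0
after  7: x0=0xdf x1=0x9a x2=0xf0 x3=0x2a x4=0xf5 x5=0xcf  N=1 Z=0
after  8: x0=0x26 x1=0x9a x2=0xf0 x3=0x2a x4=0xf5 x5=0xcf  N=0 Z=0
after  9: x0=0x26 x1=0x9a x2=0xf0 x3=0x2a x4=0x90 x5=0xcf  N=1 Z=0
-- IRQ taken; context saved, return-PC = 10 --
mismatch: x1: reported 0xda vs actual 0x9a

BAD = x1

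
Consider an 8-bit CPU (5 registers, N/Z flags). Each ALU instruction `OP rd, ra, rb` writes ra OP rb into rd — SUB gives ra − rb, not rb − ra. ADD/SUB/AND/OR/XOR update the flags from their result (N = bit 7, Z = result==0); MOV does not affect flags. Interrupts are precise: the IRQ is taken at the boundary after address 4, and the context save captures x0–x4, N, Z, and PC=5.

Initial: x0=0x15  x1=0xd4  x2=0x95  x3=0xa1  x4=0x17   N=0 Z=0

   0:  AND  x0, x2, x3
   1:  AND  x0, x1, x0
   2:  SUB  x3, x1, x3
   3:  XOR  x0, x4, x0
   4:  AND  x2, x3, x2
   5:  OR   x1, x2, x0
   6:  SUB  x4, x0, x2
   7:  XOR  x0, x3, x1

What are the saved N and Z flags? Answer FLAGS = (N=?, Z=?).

FLAGS = (N=0, Z=0)

after  0: x0=0x81 x1=0xd4 x2=0x95 x3=0xa1 x4=0x17  N=1 Z=0
after  1: x0=0x80 x1=0xd4 x2=0x95 x3=0xa1 x4=0x17  N=1 Z=0
after  2: x0=0x80 x1=0xd4 x2=0x95 x3=0x33 x4=0x17  N=0 Z=0
after  3: x0=0x97 x1=0xd4 x2=0x95 x3=0x33 x4=0x17  N=1 Z=0
after  4: x0=0x97 x1=0xd4 x2=0x11 x3=0x33 x4=0x17  N=0 Z=0
-- IRQ taken; context saved, return-PC = 5 --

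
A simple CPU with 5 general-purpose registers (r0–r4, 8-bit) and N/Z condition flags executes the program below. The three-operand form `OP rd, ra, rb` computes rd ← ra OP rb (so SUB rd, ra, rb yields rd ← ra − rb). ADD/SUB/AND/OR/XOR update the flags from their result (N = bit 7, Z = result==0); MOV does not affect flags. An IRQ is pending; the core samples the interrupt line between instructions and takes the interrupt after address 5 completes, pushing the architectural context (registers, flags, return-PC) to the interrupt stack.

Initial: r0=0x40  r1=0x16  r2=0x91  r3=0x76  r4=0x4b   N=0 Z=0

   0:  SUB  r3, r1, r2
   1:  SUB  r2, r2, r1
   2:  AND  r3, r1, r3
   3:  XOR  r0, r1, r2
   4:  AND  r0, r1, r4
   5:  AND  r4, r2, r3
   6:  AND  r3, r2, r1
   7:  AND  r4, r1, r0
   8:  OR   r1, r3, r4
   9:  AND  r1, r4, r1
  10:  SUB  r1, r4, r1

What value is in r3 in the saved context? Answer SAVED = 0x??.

after  0: r0=0x40 r1=0x16 r2=0x91 r3=0x85 r4=0x4b  N=1 Z=0
after  1: r0=0x40 r1=0x16 r2=0x7b r3=0x85 r4=0x4b  N=0 Z=0
after  2: r0=0x40 r1=0x16 r2=0x7b r3=0x04 r4=0x4b  N=0 Z=0
after  3: r0=0x6d r1=0x16 r2=0x7b r3=0x04 r4=0x4b  N=0 Z=0
after  4: r0=0x02 r1=0x16 r2=0x7b r3=0x04 r4=0x4b  N=0 Z=0
after  5: r0=0x02 r1=0x16 r2=0x7b r3=0x04 r4=0x00  N=0 Z=1
-- IRQ taken; context saved, return-PC = 6 --

SAVED = 0x04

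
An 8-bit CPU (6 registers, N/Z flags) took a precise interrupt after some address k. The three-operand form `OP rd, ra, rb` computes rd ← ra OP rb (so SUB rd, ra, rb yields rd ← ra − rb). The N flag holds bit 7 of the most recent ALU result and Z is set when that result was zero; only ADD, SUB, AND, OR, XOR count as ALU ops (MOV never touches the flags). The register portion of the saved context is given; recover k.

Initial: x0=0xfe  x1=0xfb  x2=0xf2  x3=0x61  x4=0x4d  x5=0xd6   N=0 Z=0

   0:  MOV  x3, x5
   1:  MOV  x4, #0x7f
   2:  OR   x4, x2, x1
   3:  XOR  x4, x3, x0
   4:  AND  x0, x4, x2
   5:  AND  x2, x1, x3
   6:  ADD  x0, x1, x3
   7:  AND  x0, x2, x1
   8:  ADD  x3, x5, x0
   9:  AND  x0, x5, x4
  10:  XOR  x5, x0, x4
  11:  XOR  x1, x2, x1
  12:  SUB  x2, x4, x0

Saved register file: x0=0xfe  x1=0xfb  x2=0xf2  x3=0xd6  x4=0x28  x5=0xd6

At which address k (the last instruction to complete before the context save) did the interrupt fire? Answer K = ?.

after  0: x0=0xfe x1=0xfb x2=0xf2 x3=0xd6 x4=0x4d x5=0xd6  N=0 Z=0
after  1: x0=0xfe x1=0xfb x2=0xf2 x3=0xd6 x4=0x7f x5=0xd6  N=0 Z=0
after  2: x0=0xfe x1=0xfb x2=0xf2 x3=0xd6 x4=0xfb x5=0xd6  N=1 Z=0
after  3: x0=0xfe x1=0xfb x2=0xf2 x3=0xd6 x4=0x28 x5=0xd6  N=0 Z=0
-- IRQ taken; context saved, return-PC = 4 --

K = 3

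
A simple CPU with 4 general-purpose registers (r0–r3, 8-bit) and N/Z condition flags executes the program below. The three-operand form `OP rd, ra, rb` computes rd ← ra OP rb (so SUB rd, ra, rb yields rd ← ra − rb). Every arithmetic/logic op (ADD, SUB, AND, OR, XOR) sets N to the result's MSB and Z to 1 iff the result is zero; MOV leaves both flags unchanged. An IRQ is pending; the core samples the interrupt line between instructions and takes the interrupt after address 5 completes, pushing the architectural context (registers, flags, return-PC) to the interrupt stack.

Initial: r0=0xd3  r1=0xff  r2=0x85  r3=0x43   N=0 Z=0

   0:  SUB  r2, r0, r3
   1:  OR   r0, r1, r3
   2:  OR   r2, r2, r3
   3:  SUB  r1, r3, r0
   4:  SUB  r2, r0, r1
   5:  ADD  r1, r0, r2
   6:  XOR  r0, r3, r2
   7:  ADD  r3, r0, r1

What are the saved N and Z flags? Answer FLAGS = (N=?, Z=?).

after  0: r0=0xd3 r1=0xff r2=0x90 r3=0x43  N=1 Z=0
after  1: r0=0xff r1=0xff r2=0x90 r3=0x43  N=1 Z=0
after  2: r0=0xff r1=0xff r2=0xd3 r3=0x43  N=1 Z=0
after  3: r0=0xff r1=0x44 r2=0xd3 r3=0x43  N=0 Z=0
after  4: r0=0xff r1=0x44 r2=0xbb r3=0x43  N=1 Z=0
after  5: r0=0xff r1=0xba r2=0xbb r3=0x43  N=1 Z=0
-- IRQ taken; context saved, return-PC = 6 --

FLAGS = (N=1, Z=0)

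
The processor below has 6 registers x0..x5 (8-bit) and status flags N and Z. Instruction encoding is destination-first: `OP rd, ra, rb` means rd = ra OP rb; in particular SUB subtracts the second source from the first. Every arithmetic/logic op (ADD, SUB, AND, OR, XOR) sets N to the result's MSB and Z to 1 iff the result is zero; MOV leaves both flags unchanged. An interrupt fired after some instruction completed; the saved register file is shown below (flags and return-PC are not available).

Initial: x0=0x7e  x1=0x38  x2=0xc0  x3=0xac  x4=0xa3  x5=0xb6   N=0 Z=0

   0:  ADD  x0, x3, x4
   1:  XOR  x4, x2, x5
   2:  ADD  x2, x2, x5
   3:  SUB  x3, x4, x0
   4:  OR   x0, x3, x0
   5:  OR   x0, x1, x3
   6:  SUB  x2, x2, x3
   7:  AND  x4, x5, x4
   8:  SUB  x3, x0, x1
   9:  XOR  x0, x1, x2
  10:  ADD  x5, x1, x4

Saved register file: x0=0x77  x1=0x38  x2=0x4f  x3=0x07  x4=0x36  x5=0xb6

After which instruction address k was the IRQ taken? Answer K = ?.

after  0: x0=0x4f x1=0x38 x2=0xc0 x3=0xac x4=0xa3 x5=0xb6  N=0 Z=0
after  1: x0=0x4f x1=0x38 x2=0xc0 x3=0xac x4=0x76 x5=0xb6  N=0 Z=0
after  2: x0=0x4f x1=0x38 x2=0x76 x3=0xac x4=0x76 x5=0xb6  N=0 Z=0
after  3: x0=0x4f x1=0x38 x2=0x76 x3=0x27 x4=0x76 x5=0xb6  N=0 Z=0
after  4: x0=0x6f x1=0x38 x2=0x76 x3=0x27 x4=0x76 x5=0xb6  N=0 Z=0
after  5: x0=0x3f x1=0x38 x2=0x76 x3=0x27 x4=0x76 x5=0xb6  N=0 Z=0
after  6: x0=0x3f x1=0x38 x2=0x4f x3=0x27 x4=0x76 x5=0xb6  N=0 Z=0
after  7: x0=0x3f x1=0x38 x2=0x4f x3=0x27 x4=0x36 x5=0xb6  N=0 Z=0
after  8: x0=0x3f x1=0x38 x2=0x4f x3=0x07 x4=0x36 x5=0xb6  N=0 Z=0
after  9: x0=0x77 x1=0x38 x2=0x4f x3=0x07 x4=0x36 x5=0xb6  N=0 Z=0
-- IRQ taken; context saved, return-PC = 10 --

K = 9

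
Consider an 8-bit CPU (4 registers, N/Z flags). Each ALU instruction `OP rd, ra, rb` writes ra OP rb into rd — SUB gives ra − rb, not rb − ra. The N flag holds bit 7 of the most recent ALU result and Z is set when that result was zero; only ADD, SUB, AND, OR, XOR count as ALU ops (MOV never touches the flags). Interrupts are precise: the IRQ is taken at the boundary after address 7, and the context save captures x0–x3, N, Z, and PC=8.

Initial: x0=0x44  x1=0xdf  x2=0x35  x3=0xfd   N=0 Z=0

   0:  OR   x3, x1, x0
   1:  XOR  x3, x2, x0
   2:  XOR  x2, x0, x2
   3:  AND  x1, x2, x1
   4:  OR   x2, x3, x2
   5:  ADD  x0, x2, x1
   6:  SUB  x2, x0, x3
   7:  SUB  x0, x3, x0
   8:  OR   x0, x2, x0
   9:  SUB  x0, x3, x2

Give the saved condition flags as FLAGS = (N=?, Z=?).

after  0: x0=0x44 x1=0xdf x2=0x35 x3=0xdf  N=1 Z=0
after  1: x0=0x44 x1=0xdf x2=0x35 x3=0x71  N=0 Z=0
after  2: x0=0x44 x1=0xdf x2=0x71 x3=0x71  N=0 Z=0
after  3: x0=0x44 x1=0x51 x2=0x71 x3=0x71  N=0 Z=0
after  4: x0=0x44 x1=0x51 x2=0x71 x3=0x71  N=0 Z=0
after  5: x0=0xc2 x1=0x51 x2=0x71 x3=0x71  N=1 Z=0
after  6: x0=0xc2 x1=0x51 x2=0x51 x3=0x71  N=0 Z=0
after  7: x0=0xaf x1=0x51 x2=0x51 x3=0x71  N=1 Z=0
-- IRQ taken; context saved, return-PC = 8 --

FLAGS = (N=1, Z=0)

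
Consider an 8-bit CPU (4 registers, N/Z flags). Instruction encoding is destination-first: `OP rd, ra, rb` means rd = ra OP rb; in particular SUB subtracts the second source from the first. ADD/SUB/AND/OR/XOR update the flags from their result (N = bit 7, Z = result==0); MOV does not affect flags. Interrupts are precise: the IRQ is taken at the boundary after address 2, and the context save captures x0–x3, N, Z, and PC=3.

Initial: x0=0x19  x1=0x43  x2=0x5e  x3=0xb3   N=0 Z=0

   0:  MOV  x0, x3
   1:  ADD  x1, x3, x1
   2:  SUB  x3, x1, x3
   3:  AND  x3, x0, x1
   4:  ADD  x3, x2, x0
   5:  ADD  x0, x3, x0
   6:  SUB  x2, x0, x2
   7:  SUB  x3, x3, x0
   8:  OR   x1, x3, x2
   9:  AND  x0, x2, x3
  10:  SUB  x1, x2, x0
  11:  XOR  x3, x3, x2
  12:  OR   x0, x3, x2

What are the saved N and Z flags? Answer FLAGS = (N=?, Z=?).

FLAGS = (N=0, Z=0)

after  0: x0=0xb3 x1=0x43 x2=0x5e x3=0xb3  N=0 Z=0
after  1: x0=0xb3 x1=0xf6 x2=0x5e x3=0xb3  N=1 Z=0
after  2: x0=0xb3 x1=0xf6 x2=0x5e x3=0x43  N=0 Z=0
-- IRQ taken; context saved, return-PC = 3 --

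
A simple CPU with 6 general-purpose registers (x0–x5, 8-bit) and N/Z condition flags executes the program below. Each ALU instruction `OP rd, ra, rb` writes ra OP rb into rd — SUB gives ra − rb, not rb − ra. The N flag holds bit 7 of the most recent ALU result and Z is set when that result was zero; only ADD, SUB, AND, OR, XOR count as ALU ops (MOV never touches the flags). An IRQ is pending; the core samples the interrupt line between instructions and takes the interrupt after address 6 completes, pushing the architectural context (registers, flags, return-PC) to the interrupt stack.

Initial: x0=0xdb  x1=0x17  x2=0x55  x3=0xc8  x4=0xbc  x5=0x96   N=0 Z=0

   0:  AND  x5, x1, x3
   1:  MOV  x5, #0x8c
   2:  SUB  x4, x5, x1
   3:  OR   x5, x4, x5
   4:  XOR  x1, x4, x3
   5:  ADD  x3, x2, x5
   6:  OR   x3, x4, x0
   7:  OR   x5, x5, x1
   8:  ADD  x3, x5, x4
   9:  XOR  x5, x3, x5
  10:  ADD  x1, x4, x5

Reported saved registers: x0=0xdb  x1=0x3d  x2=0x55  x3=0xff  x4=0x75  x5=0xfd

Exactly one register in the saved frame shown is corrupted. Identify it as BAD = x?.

BAD = x1

after  0: x0=0xdb x1=0x17 x2=0x55 x3=0xc8 x4=0xbc x5=0x00  N=0 Z=1
after  1: x0=0xdb x1=0x17 x2=0x55 x3=0xc8 x4=0xbc x5=0x8c  N=0 Z=1
after  2: x0=0xdb x1=0x17 x2=0x55 x3=0xc8 x4=0x75 x5=0x8c  N=0 Z=0
after  3: x0=0xdb x1=0x17 x2=0x55 x3=0xc8 x4=0x75 x5=0xfd  N=1 Z=0
after  4: x0=0xdb x1=0xbd x2=0x55 x3=0xc8 x4=0x75 x5=0xfd  N=1 Z=0
after  5: x0=0xdb x1=0xbd x2=0x55 x3=0x52 x4=0x75 x5=0xfd  N=0 Z=0
after  6: x0=0xdb x1=0xbd x2=0x55 x3=0xff x4=0x75 x5=0xfd  N=1 Z=0
-- IRQ taken; context saved, return-PC = 7 --
mismatch: x1: reported 0x3d vs actual 0xbd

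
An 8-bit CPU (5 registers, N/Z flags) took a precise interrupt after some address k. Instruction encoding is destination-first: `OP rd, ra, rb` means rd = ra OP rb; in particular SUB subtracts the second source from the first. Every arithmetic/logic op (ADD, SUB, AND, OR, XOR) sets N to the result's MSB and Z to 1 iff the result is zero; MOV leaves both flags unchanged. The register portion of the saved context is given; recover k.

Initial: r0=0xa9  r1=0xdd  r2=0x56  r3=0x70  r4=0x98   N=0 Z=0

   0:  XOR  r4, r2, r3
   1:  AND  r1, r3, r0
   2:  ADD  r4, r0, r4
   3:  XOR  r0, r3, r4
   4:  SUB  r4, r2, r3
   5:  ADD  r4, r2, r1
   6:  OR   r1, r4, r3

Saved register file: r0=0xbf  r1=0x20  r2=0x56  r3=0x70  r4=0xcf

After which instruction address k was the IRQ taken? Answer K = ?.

after  0: r0=0xa9 r1=0xdd r2=0x56 r3=0x70 r4=0x26  N=0 Z=0
after  1: r0=0xa9 r1=0x20 r2=0x56 r3=0x70 r4=0x26  N=0 Z=0
after  2: r0=0xa9 r1=0x20 r2=0x56 r3=0x70 r4=0xcf  N=1 Z=0
after  3: r0=0xbf r1=0x20 r2=0x56 r3=0x70 r4=0xcf  N=1 Z=0
-- IRQ taken; context saved, return-PC = 4 --

K = 3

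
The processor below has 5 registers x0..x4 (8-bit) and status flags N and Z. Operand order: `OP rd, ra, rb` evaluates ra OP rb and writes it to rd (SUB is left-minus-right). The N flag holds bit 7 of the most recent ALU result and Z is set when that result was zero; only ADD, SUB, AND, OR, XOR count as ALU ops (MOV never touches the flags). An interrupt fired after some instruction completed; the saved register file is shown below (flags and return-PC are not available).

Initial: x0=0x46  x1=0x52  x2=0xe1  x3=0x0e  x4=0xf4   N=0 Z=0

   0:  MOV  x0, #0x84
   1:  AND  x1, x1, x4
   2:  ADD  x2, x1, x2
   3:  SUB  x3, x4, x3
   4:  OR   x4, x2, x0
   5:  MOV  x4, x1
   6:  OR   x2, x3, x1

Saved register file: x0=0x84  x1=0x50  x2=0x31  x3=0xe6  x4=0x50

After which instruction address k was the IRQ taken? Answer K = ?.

K = 5

after  0: x0=0x84 x1=0x52 x2=0xe1 x3=0x0e x4=0xf4  N=0 Z=0
after  1: x0=0x84 x1=0x50 x2=0xe1 x3=0x0e x4=0xf4  N=0 Z=0
after  2: x0=0x84 x1=0x50 x2=0x31 x3=0x0e x4=0xf4  N=0 Z=0
after  3: x0=0x84 x1=0x50 x2=0x31 x3=0xe6 x4=0xf4  N=1 Z=0
after  4: x0=0x84 x1=0x50 x2=0x31 x3=0xe6 x4=0xb5  N=1 Z=0
after  5: x0=0x84 x1=0x50 x2=0x31 x3=0xe6 x4=0x50  N=1 Z=0
-- IRQ taken; context saved, return-PC = 6 --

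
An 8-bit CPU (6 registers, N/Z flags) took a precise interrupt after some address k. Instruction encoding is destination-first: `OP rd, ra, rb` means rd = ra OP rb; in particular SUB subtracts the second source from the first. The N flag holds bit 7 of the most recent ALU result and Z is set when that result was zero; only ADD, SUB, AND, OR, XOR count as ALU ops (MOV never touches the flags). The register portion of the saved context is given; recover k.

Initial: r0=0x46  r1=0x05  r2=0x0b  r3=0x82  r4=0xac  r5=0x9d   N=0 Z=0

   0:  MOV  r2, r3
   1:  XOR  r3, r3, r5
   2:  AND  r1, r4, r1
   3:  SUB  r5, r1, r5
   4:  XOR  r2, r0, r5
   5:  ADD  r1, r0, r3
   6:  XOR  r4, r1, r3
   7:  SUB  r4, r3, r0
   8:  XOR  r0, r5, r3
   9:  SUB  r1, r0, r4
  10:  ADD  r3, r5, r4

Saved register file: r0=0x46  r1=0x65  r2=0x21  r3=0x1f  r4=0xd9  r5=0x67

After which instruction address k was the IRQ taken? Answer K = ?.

K = 7

after  0: r0=0x46 r1=0x05 r2=0x82 r3=0x82 r4=0xac r5=0x9d  N=0 Z=0
after  1: r0=0x46 r1=0x05 r2=0x82 r3=0x1f r4=0xac r5=0x9d  N=0 Z=0
after  2: r0=0x46 r1=0x04 r2=0x82 r3=0x1f r4=0xac r5=0x9d  N=0 Z=0
after  3: r0=0x46 r1=0x04 r2=0x82 r3=0x1f r4=0xac r5=0x67  N=0 Z=0
after  4: r0=0x46 r1=0x04 r2=0x21 r3=0x1f r4=0xac r5=0x67  N=0 Z=0
after  5: r0=0x46 r1=0x65 r2=0x21 r3=0x1f r4=0xac r5=0x67  N=0 Z=0
after  6: r0=0x46 r1=0x65 r2=0x21 r3=0x1f r4=0x7a r5=0x67  N=0 Z=0
after  7: r0=0x46 r1=0x65 r2=0x21 r3=0x1f r4=0xd9 r5=0x67  N=1 Z=0
-- IRQ taken; context saved, return-PC = 8 --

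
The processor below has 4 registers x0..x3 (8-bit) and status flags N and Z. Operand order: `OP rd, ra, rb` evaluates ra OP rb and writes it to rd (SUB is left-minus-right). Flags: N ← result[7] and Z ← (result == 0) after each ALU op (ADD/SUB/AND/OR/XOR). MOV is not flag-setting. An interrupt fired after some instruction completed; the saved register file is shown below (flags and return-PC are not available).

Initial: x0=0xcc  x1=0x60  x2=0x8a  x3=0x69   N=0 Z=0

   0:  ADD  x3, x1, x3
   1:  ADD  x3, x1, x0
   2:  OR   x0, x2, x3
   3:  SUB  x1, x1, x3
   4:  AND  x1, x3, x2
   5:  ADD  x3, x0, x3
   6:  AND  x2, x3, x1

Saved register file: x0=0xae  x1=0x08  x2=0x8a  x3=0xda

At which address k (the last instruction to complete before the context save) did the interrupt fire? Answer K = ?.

after  0: x0=0xcc x1=0x60 x2=0x8a x3=0xc9  N=1 Z=0
after  1: x0=0xcc x1=0x60 x2=0x8a x3=0x2c  N=0 Z=0
after  2: x0=0xae x1=0x60 x2=0x8a x3=0x2c  N=1 Z=0
after  3: x0=0xae x1=0x34 x2=0x8a x3=0x2c  N=0 Z=0
after  4: x0=0xae x1=0x08 x2=0x8a x3=0x2c  N=0 Z=0
after  5: x0=0xae x1=0x08 x2=0x8a x3=0xda  N=1 Z=0
-- IRQ taken; context saved, return-PC = 6 --

K = 5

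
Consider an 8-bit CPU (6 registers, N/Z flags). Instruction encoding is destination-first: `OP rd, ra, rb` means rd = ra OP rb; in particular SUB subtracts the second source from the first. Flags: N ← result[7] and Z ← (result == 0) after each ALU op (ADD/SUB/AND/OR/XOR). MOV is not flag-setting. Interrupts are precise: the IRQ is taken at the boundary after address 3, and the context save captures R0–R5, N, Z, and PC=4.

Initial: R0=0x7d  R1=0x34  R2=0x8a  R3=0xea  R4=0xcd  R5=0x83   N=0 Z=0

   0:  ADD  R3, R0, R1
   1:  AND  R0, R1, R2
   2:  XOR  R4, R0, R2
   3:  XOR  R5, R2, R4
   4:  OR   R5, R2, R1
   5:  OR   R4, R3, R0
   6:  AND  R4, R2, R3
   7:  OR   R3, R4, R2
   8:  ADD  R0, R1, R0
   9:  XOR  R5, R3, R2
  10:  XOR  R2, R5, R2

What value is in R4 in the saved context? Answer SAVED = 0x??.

after  0: R0=0x7d R1=0x34 R2=0x8a R3=0xb1 R4=0xcd R5=0x83  N=1 Z=0
after  1: R0=0x00 R1=0x34 R2=0x8a R3=0xb1 R4=0xcd R5=0x83  N=0 Z=1
after  2: R0=0x00 R1=0x34 R2=0x8a R3=0xb1 R4=0x8a R5=0x83  N=1 Z=0
after  3: R0=0x00 R1=0x34 R2=0x8a R3=0xb1 R4=0x8a R5=0x00  N=0 Z=1
-- IRQ taken; context saved, return-PC = 4 --

SAVED = 0x8a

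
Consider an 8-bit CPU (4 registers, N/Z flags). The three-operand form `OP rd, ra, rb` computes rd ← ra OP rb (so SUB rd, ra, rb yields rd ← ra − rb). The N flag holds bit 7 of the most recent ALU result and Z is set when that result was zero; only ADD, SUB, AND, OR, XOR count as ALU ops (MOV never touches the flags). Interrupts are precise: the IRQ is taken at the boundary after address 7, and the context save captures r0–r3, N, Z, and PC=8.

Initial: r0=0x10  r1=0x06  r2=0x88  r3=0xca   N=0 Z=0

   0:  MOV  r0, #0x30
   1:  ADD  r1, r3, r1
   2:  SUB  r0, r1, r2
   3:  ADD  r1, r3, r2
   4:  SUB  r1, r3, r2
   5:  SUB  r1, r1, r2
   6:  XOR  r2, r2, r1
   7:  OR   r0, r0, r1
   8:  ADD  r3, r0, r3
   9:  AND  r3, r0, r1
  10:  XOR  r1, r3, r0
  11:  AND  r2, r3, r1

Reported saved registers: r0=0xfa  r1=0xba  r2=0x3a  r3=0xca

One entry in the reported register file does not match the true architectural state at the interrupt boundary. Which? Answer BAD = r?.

after  0: r0=0x30 r1=0x06 r2=0x88 r3=0xca  N=0 Z=0
after  1: r0=0x30 r1=0xd0 r2=0x88 r3=0xca  N=1 Z=0
after  2: r0=0x48 r1=0xd0 r2=0x88 r3=0xca  N=0 Z=0
after  3: r0=0x48 r1=0x52 r2=0x88 r3=0xca  N=0 Z=0
after  4: r0=0x48 r1=0x42 r2=0x88 r3=0xca  N=0 Z=0
after  5: r0=0x48 r1=0xba r2=0x88 r3=0xca  N=1 Z=0
after  6: r0=0x48 r1=0xba r2=0x32 r3=0xca  N=0 Z=0
after  7: r0=0xfa r1=0xba r2=0x32 r3=0xca  N=1 Z=0
-- IRQ taken; context saved, return-PC = 8 --
mismatch: r2: reported 0x3a vs actual 0x32

BAD = r2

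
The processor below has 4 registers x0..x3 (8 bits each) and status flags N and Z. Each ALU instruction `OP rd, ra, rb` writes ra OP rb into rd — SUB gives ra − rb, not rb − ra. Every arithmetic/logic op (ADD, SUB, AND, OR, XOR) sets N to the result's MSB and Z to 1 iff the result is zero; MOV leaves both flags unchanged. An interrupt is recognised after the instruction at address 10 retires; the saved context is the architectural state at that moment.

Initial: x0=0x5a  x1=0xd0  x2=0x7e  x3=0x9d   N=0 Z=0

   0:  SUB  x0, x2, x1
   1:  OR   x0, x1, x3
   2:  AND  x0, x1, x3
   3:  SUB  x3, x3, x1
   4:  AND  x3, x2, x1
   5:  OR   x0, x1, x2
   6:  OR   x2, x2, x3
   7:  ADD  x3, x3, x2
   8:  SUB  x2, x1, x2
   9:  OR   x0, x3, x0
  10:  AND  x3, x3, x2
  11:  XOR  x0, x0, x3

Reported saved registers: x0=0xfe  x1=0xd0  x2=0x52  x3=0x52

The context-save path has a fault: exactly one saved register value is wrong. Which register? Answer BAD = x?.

after  0: x0=0xae x1=0xd0 x2=0x7e x3=0x9d  N=1 Z=0
after  1: x0=0xdd x1=0xd0 x2=0x7e x3=0x9d  N=1 Z=0
after  2: x0=0x90 x1=0xd0 x2=0x7e x3=0x9d  N=1 Z=0
after  3: x0=0x90 x1=0xd0 x2=0x7e x3=0xcd  N=1 Z=0
after  4: x0=0x90 x1=0xd0 x2=0x7e x3=0x50  N=0 Z=0
after  5: x0=0xfe x1=0xd0 x2=0x7e x3=0x50  N=1 Z=0
after  6: x0=0xfe x1=0xd0 x2=0x7e x3=0x50  N=0 Z=0
after  7: x0=0xfe x1=0xd0 x2=0x7e x3=0xce  N=1 Z=0
after  8: x0=0xfe x1=0xd0 x2=0x52 x3=0xce  N=0 Z=0
after  9: x0=0xfe x1=0xd0 x2=0x52 x3=0xce  N=1 Z=0
after 10: x0=0xfe x1=0xd0 x2=0x52 x3=0x42  N=0 Z=0
-- IRQ taken; context saved, return-PC = 11 --
mismatch: x3: reported 0x52 vs actual 0x42

BAD = x3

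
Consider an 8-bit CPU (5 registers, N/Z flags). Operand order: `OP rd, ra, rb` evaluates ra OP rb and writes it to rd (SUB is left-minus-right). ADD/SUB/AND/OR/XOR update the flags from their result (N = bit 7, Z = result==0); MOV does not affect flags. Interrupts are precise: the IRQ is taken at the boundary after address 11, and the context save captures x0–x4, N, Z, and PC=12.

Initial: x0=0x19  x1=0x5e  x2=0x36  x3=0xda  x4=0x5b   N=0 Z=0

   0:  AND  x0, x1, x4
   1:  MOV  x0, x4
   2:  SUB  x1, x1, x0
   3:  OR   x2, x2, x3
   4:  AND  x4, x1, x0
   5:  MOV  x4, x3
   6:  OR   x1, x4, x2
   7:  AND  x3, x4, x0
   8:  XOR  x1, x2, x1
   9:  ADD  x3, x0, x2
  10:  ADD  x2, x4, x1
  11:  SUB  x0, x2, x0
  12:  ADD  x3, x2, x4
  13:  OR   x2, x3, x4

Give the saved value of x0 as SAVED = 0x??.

after  0: x0=0x5a x1=0x5e x2=0x36 x3=0xda x4=0x5b  N=0 Z=0
after  1: x0=0x5b x1=0x5e x2=0x36 x3=0xda x4=0x5b  N=0 Z=0
after  2: x0=0x5b x1=0x03 x2=0x36 x3=0xda x4=0x5b  N=0 Z=0
after  3: x0=0x5b x1=0x03 x2=0xfe x3=0xda x4=0x5b  N=1 Z=0
after  4: x0=0x5b x1=0x03 x2=0xfe x3=0xda x4=0x03  N=0 Z=0
after  5: x0=0x5b x1=0x03 x2=0xfe x3=0xda x4=0xda  N=0 Z=0
after  6: x0=0x5b x1=0xfe x2=0xfe x3=0xda x4=0xda  N=1 Z=0
after  7: x0=0x5b x1=0xfe x2=0xfe x3=0x5a x4=0xda  N=0 Z=0
after  8: x0=0x5b x1=0x00 x2=0xfe x3=0x5a x4=0xda  N=0 Z=1
after  9: x0=0x5b x1=0x00 x2=0xfe x3=0x59 x4=0xda  N=0 Z=0
after 10: x0=0x5b x1=0x00 x2=0xda x3=0x59 x4=0xda  N=1 Z=0
after 11: x0=0x7f x1=0x00 x2=0xda x3=0x59 x4=0xda  N=0 Z=0
-- IRQ taken; context saved, return-PC = 12 --

SAVED = 0x7f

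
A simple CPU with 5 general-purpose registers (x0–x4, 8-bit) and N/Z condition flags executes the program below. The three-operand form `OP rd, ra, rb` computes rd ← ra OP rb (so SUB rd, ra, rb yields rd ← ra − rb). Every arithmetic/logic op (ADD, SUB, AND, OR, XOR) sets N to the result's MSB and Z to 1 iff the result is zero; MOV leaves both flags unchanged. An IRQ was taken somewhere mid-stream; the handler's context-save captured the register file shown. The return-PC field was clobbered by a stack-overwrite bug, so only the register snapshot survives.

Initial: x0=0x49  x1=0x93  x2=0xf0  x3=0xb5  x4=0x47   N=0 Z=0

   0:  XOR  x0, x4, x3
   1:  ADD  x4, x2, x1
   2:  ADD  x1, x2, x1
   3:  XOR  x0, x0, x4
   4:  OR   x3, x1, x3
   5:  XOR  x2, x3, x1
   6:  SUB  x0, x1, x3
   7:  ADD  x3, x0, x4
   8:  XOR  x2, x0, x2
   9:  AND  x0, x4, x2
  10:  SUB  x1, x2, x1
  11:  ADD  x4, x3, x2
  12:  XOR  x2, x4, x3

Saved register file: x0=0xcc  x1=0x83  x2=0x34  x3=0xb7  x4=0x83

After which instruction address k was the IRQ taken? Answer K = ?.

K = 6

after  0: x0=0xf2 x1=0x93 x2=0xf0 x3=0xb5 x4=0x47  N=1 Z=0
after  1: x0=0xf2 x1=0x93 x2=0xf0 x3=0xb5 x4=0x83  N=1 Z=0
after  2: x0=0xf2 x1=0x83 x2=0xf0 x3=0xb5 x4=0x83  N=1 Z=0
after  3: x0=0x71 x1=0x83 x2=0xf0 x3=0xb5 x4=0x83  N=0 Z=0
after  4: x0=0x71 x1=0x83 x2=0xf0 x3=0xb7 x4=0x83  N=1 Z=0
after  5: x0=0x71 x1=0x83 x2=0x34 x3=0xb7 x4=0x83  N=0 Z=0
after  6: x0=0xcc x1=0x83 x2=0x34 x3=0xb7 x4=0x83  N=1 Z=0
-- IRQ taken; context saved, return-PC = 7 --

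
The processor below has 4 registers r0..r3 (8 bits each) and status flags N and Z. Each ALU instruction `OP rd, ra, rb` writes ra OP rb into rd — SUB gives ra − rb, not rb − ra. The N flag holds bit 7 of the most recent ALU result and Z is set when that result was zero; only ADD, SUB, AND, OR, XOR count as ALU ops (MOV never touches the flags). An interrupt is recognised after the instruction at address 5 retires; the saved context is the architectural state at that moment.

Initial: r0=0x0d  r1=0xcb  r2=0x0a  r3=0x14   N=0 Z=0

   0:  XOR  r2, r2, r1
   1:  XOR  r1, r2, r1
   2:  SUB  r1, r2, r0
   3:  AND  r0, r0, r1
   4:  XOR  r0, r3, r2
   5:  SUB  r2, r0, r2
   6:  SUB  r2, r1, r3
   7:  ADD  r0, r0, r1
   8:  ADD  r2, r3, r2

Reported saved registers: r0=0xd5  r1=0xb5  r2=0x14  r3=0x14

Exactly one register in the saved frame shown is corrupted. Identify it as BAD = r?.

BAD = r1

after  0: r0=0x0d r1=0xcb r2=0xc1 r3=0x14  N=1 Z=0
after  1: r0=0x0d r1=0x0a r2=0xc1 r3=0x14  N=0 Z=0
after  2: r0=0x0d r1=0xb4 r2=0xc1 r3=0x14  N=1 Z=0
after  3: r0=0x04 r1=0xb4 r2=0xc1 r3=0x14  N=0 Z=0
after  4: r0=0xd5 r1=0xb4 r2=0xc1 r3=0x14  N=1 Z=0
after  5: r0=0xd5 r1=0xb4 r2=0x14 r3=0x14  N=0 Z=0
-- IRQ taken; context saved, return-PC = 6 --
mismatch: r1: reported 0xb5 vs actual 0xb4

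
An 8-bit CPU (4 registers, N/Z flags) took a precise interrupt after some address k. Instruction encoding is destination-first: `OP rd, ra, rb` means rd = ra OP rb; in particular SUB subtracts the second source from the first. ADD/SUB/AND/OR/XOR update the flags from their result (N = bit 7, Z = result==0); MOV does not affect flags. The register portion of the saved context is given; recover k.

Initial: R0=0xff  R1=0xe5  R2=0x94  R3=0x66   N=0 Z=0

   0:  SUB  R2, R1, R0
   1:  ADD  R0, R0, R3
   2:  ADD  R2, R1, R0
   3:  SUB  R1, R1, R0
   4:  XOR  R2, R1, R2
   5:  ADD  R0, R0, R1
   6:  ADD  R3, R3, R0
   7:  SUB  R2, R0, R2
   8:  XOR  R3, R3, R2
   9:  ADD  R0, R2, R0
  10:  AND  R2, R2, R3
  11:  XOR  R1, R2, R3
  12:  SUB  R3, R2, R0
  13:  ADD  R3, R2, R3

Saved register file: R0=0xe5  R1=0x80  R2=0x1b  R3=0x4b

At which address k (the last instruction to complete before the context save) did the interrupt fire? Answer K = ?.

K = 7

after  0: R0=0xff R1=0xe5 R2=0xe6 R3=0x66  N=1 Z=0
after  1: R0=0x65 R1=0xe5 R2=0xe6 R3=0x66  N=0 Z=0
after  2: R0=0x65 R1=0xe5 R2=0x4a R3=0x66  N=0 Z=0
after  3: R0=0x65 R1=0x80 R2=0x4a R3=0x66  N=1 Z=0
after  4: R0=0x65 R1=0x80 R2=0xca R3=0x66  N=1 Z=0
after  5: R0=0xe5 R1=0x80 R2=0xca R3=0x66  N=1 Z=0
after  6: R0=0xe5 R1=0x80 R2=0xca R3=0x4b  N=0 Z=0
after  7: R0=0xe5 R1=0x80 R2=0x1b R3=0x4b  N=0 Z=0
-- IRQ taken; context saved, return-PC = 8 --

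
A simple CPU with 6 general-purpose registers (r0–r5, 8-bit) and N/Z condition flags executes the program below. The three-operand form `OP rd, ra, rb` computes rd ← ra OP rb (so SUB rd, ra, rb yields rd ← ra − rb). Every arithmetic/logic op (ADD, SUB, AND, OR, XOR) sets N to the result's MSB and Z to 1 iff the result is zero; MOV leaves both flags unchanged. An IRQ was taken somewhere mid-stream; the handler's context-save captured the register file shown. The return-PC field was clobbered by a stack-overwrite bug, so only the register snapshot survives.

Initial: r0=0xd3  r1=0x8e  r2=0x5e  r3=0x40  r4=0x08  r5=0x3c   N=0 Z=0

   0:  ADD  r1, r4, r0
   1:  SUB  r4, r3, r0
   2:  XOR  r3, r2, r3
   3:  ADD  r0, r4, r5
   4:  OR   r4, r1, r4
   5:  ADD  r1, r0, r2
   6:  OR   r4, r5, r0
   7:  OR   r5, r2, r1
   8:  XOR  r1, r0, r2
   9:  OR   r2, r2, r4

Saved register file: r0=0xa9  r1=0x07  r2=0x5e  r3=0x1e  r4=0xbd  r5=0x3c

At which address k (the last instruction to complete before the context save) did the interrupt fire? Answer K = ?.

K = 6

after  0: r0=0xd3 r1=0xdb r2=0x5e r3=0x40 r4=0x08 r5=0x3c  N=1 Z=0
after  1: r0=0xd3 r1=0xdb r2=0x5e r3=0x40 r4=0x6d r5=0x3c  N=0 Z=0
after  2: r0=0xd3 r1=0xdb r2=0x5e r3=0x1e r4=0x6d r5=0x3c  N=0 Z=0
after  3: r0=0xa9 r1=0xdb r2=0x5e r3=0x1e r4=0x6d r5=0x3c  N=1 Z=0
after  4: r0=0xa9 r1=0xdb r2=0x5e r3=0x1e r4=0xff r5=0x3c  N=1 Z=0
after  5: r0=0xa9 r1=0x07 r2=0x5e r3=0x1e r4=0xff r5=0x3c  N=0 Z=0
after  6: r0=0xa9 r1=0x07 r2=0x5e r3=0x1e r4=0xbd r5=0x3c  N=1 Z=0
-- IRQ taken; context saved, return-PC = 7 --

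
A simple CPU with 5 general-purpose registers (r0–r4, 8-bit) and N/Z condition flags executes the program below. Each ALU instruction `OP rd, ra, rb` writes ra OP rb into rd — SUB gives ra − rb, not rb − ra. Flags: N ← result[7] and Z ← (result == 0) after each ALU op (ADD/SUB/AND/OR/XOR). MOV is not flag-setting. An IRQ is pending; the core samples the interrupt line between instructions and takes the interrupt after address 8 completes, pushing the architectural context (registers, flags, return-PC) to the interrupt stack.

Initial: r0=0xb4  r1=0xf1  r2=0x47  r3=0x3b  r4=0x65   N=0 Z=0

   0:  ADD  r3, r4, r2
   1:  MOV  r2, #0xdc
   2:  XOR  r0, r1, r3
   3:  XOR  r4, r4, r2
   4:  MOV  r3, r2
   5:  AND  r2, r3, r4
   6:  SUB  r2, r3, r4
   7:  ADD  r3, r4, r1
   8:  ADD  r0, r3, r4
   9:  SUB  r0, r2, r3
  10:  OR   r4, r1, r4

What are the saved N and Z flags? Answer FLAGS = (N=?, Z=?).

after  0: r0=0xb4 r1=0xf1 r2=0x47 r3=0xac r4=0x65  N=1 Z=0
after  1: r0=0xb4 r1=0xf1 r2=0xdc r3=0xac r4=0x65  N=1 Z=0
after  2: r0=0x5d r1=0xf1 r2=0xdc r3=0xac r4=0x65  N=0 Z=0
after  3: r0=0x5d r1=0xf1 r2=0xdc r3=0xac r4=0xb9  N=1 Z=0
after  4: r0=0x5d r1=0xf1 r2=0xdc r3=0xdc r4=0xb9  N=1 Z=0
after  5: r0=0x5d r1=0xf1 r2=0x98 r3=0xdc r4=0xb9  N=1 Z=0
after  6: r0=0x5d r1=0xf1 r2=0x23 r3=0xdc r4=0xb9  N=0 Z=0
after  7: r0=0x5d r1=0xf1 r2=0x23 r3=0xaa r4=0xb9  N=1 Z=0
after  8: r0=0x63 r1=0xf1 r2=0x23 r3=0xaa r4=0xb9  N=0 Z=0
-- IRQ taken; context saved, return-PC = 9 --

FLAGS = (N=0, Z=0)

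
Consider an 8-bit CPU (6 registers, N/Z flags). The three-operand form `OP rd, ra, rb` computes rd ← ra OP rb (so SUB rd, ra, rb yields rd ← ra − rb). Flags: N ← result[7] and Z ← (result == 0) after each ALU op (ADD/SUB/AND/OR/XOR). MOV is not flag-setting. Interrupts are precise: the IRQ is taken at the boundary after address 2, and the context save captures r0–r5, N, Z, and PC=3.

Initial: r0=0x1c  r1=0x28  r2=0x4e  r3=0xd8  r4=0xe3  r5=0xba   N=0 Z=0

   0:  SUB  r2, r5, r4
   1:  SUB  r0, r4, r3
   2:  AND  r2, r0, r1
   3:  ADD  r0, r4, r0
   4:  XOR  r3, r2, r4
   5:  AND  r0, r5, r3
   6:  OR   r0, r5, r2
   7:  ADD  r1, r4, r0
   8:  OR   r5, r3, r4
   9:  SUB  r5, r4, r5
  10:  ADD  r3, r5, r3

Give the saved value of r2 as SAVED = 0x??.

SAVED = 0x08

after  0: r0=0x1c r1=0x28 r2=0xd7 r3=0xd8 r4=0xe3 r5=0xba  N=1 Z=0
after  1: r0=0x0b r1=0x28 r2=0xd7 r3=0xd8 r4=0xe3 r5=0xba  N=0 Z=0
after  2: r0=0x0b r1=0x28 r2=0x08 r3=0xd8 r4=0xe3 r5=0xba  N=0 Z=0
-- IRQ taken; context saved, return-PC = 3 --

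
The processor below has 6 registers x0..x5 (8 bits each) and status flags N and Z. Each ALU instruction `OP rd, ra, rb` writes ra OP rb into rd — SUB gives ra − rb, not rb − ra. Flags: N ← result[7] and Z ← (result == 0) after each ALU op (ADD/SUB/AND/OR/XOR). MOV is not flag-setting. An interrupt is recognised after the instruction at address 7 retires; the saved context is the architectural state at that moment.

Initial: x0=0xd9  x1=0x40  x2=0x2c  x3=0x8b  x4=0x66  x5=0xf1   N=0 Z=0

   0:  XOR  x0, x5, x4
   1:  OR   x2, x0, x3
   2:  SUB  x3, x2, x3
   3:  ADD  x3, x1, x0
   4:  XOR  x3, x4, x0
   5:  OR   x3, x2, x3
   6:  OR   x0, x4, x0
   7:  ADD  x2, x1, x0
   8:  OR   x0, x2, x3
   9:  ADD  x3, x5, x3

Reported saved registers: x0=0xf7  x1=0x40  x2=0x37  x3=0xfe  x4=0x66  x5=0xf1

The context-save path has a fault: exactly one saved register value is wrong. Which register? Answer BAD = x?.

BAD = x3

after  0: x0=0x97 x1=0x40 x2=0x2c x3=0x8b x4=0x66 x5=0xf1  N=1 Z=0
after  1: x0=0x97 x1=0x40 x2=0x9f x3=0x8b x4=0x66 x5=0xf1  N=1 Z=0
after  2: x0=0x97 x1=0x40 x2=0x9f x3=0x14 x4=0x66 x5=0xf1  N=0 Z=0
after  3: x0=0x97 x1=0x40 x2=0x9f x3=0xd7 x4=0x66 x5=0xf1  N=1 Z=0
after  4: x0=0x97 x1=0x40 x2=0x9f x3=0xf1 x4=0x66 x5=0xf1  N=1 Z=0
after  5: x0=0x97 x1=0x40 x2=0x9f x3=0xff x4=0x66 x5=0xf1  N=1 Z=0
after  6: x0=0xf7 x1=0x40 x2=0x9f x3=0xff x4=0x66 x5=0xf1  N=1 Z=0
after  7: x0=0xf7 x1=0x40 x2=0x37 x3=0xff x4=0x66 x5=0xf1  N=0 Z=0
-- IRQ taken; context saved, return-PC = 8 --
mismatch: x3: reported 0xfe vs actual 0xff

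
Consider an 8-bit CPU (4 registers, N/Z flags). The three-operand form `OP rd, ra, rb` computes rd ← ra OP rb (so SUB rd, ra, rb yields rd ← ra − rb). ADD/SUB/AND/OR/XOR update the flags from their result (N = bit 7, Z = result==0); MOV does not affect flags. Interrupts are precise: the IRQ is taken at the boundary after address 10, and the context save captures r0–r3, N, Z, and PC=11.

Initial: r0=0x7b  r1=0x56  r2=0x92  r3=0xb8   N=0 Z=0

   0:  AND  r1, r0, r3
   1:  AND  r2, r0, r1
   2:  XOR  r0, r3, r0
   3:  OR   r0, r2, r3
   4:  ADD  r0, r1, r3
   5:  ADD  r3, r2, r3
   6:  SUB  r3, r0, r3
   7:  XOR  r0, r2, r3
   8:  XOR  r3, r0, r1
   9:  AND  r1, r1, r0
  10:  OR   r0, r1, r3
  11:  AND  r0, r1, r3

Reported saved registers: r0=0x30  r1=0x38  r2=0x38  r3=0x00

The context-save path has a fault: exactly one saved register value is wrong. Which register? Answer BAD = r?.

BAD = r0

after  0: r0=0x7b r1=0x38 r2=0x92 r3=0xb8  N=0 Z=0
after  1: r0=0x7b r1=0x38 r2=0x38 r3=0xb8  N=0 Z=0
after  2: r0=0xc3 r1=0x38 r2=0x38 r3=0xb8  N=1 Z=0
after  3: r0=0xb8 r1=0x38 r2=0x38 r3=0xb8  N=1 Z=0
after  4: r0=0xf0 r1=0x38 r2=0x38 r3=0xb8  N=1 Z=0
after  5: r0=0xf0 r1=0x38 r2=0x38 r3=0xf0  N=1 Z=0
after  6: r0=0xf0 r1=0x38 r2=0x38 r3=0x00  N=0 Z=1
after  7: r0=0x38 r1=0x38 r2=0x38 r3=0x00  N=0 Z=0
after  8: r0=0x38 r1=0x38 r2=0x38 r3=0x00  N=0 Z=1
after  9: r0=0x38 r1=0x38 r2=0x38 r3=0x00  N=0 Z=0
after 10: r0=0x38 r1=0x38 r2=0x38 r3=0x00  N=0 Z=0
-- IRQ taken; context saved, return-PC = 11 --
mismatch: r0: reported 0x30 vs actual 0x38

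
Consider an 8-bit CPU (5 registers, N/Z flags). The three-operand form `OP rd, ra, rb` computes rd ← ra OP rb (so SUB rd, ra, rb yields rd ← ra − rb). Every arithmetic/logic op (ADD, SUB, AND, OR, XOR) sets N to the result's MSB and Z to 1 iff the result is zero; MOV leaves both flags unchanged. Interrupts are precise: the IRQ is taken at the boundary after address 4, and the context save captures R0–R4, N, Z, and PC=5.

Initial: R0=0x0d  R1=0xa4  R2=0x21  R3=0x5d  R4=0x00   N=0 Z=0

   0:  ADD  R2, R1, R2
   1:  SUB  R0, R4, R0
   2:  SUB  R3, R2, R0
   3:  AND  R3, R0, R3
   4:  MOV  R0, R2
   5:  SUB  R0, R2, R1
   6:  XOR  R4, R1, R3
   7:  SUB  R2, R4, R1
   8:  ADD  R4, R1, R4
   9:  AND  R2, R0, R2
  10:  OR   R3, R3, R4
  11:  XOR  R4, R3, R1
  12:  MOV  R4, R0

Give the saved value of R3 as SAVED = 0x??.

after  0: R0=0x0d R1=0xa4 R2=0xc5 R3=0x5d R4=0x00  N=1 Z=0
after  1: R0=0xf3 R1=0xa4 R2=0xc5 R3=0x5d R4=0x00  N=1 Z=0
after  2: R0=0xf3 R1=0xa4 R2=0xc5 R3=0xd2 R4=0x00  N=1 Z=0
after  3: R0=0xf3 R1=0xa4 R2=0xc5 R3=0xd2 R4=0x00  N=1 Z=0
after  4: R0=0xc5 R1=0xa4 R2=0xc5 R3=0xd2 R4=0x00  N=1 Z=0
-- IRQ taken; context saved, return-PC = 5 --

SAVED = 0xd2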